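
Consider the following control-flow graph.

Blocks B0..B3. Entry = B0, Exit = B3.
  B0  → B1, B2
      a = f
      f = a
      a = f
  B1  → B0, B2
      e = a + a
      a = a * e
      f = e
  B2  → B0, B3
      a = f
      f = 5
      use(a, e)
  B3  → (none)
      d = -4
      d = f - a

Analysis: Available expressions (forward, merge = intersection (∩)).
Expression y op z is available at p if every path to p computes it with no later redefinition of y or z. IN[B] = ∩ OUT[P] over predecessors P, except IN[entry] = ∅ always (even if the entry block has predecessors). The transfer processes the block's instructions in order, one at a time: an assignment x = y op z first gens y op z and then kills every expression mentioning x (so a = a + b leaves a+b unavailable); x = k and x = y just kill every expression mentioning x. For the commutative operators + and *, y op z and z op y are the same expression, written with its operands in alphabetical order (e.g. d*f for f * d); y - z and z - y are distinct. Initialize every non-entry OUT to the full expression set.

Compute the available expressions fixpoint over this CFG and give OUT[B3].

Answer: {f-a}

Derivation:
Per-block solution:
  B0:  IN={}  OUT={}
  B1:  IN={}  OUT={}
  B2:  IN={}  OUT={}
  B3:  IN={}  OUT={f-a}

Merge at B3: IN[B3] = OUT[B2] = {}
Applying B3's transfer function to that IN value gives OUT[B3] (row B3 above).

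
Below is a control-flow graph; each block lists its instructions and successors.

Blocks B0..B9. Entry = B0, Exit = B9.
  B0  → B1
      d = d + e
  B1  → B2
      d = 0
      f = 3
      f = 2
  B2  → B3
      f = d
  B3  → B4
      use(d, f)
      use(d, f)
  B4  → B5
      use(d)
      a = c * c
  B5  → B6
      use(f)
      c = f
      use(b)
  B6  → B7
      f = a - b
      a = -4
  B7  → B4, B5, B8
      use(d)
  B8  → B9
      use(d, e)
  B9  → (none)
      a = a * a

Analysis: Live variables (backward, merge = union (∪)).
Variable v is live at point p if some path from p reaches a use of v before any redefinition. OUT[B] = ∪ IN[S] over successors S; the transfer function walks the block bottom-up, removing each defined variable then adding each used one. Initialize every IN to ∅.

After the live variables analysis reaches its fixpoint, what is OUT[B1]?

Fixpoint table:
  B0:   IN={b, c, d, e}   OUT={b, c, e}
  B1:   IN={b, c, e}   OUT={b, c, d, e}
  B2:   IN={b, c, d, e}   OUT={b, c, d, e, f}
  B3:   IN={b, c, d, e, f}   OUT={b, c, d, e, f}
  B4:   IN={b, c, d, e, f}   OUT={a, b, d, e, f}
  B5:   IN={a, b, d, e, f}   OUT={a, b, c, d, e}
  B6:   IN={a, b, c, d, e}   OUT={a, b, c, d, e, f}
  B7:   IN={a, b, c, d, e, f}   OUT={a, b, c, d, e, f}
  B8:   IN={a, d, e}   OUT={a}
  B9:   IN={a}   OUT={}

Merge at B1: OUT[B1] = IN[B2] = {b, c, d, e}

Answer: {b, c, d, e}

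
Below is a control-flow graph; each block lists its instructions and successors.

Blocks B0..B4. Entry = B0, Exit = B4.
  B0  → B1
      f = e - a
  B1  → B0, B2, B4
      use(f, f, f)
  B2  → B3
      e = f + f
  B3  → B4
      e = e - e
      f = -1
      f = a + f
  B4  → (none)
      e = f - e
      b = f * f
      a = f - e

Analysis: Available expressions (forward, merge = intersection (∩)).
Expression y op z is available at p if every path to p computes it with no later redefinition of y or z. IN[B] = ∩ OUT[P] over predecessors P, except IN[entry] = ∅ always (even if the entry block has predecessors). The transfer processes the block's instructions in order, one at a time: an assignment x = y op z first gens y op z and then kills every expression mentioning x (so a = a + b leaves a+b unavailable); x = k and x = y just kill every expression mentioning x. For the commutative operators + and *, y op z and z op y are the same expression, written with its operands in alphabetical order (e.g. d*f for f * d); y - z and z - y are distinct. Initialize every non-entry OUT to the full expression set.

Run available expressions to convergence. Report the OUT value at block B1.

Converged values:
  B0:  IN={}  OUT={e-a}
  B1:  IN={e-a}  OUT={e-a}
  B2:  IN={e-a}  OUT={f+f}
  B3:  IN={f+f}  OUT={}
  B4:  IN={}  OUT={f*f, f-e}

Merge at B1: IN[B1] = OUT[B0] = {e-a}
Applying B1's transfer function to that IN value gives OUT[B1] (row B1 above).

Answer: {e-a}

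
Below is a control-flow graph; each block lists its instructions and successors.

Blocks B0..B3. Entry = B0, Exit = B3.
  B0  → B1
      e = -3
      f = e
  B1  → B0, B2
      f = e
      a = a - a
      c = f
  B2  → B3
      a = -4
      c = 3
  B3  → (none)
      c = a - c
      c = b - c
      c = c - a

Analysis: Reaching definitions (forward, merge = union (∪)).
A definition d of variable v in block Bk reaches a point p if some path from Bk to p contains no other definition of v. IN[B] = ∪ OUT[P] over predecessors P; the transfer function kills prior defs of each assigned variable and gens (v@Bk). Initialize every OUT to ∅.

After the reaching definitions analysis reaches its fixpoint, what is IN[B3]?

Converged values:
  B0: | IN={a@B1, c@B1, e@B0, f@B1} | OUT={a@B1, c@B1, e@B0, f@B0}
  B1: | IN={a@B1, c@B1, e@B0, f@B0} | OUT={a@B1, c@B1, e@B0, f@B1}
  B2: | IN={a@B1, c@B1, e@B0, f@B1} | OUT={a@B2, c@B2, e@B0, f@B1}
  B3: | IN={a@B2, c@B2, e@B0, f@B1} | OUT={a@B2, c@B3, e@B0, f@B1}

Merge at B3: IN[B3] = OUT[B2] = {a@B2, c@B2, e@B0, f@B1}

Answer: {a@B2, c@B2, e@B0, f@B1}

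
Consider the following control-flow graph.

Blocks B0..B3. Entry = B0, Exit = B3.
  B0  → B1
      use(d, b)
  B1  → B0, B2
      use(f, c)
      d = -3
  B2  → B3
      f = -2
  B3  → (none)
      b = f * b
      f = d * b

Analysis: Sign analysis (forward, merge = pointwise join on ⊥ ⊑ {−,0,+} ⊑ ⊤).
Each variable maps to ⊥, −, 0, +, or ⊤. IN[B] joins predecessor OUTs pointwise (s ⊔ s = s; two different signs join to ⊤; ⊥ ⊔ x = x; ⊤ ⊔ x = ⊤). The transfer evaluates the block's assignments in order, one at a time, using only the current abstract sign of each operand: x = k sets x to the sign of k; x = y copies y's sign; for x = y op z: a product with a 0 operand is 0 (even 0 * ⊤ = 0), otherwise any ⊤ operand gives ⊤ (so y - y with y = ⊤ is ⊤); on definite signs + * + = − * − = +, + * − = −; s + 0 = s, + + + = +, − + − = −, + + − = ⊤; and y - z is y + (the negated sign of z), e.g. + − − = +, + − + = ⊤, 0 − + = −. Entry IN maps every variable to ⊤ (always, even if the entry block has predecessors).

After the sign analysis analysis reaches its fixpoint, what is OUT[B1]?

Per-block solution:
  B0:   IN=(all ⊤)   OUT=(all ⊤)
  B1:   IN=(all ⊤)   OUT={d:-; rest ⊤}
  B2:   IN={d:-; rest ⊤}   OUT={d:-, f:-; rest ⊤}
  B3:   IN={d:-, f:-; rest ⊤}   OUT={d:-; rest ⊤}

Merge at B1: IN[B1] = OUT[B0] = {a: ⊤, b: ⊤, c: ⊤, d: ⊤, e: ⊤, f: ⊤}
Applying B1's transfer function to that IN value gives OUT[B1] (row B1 above).

Answer: {a: ⊤, b: ⊤, c: ⊤, d: -, e: ⊤, f: ⊤}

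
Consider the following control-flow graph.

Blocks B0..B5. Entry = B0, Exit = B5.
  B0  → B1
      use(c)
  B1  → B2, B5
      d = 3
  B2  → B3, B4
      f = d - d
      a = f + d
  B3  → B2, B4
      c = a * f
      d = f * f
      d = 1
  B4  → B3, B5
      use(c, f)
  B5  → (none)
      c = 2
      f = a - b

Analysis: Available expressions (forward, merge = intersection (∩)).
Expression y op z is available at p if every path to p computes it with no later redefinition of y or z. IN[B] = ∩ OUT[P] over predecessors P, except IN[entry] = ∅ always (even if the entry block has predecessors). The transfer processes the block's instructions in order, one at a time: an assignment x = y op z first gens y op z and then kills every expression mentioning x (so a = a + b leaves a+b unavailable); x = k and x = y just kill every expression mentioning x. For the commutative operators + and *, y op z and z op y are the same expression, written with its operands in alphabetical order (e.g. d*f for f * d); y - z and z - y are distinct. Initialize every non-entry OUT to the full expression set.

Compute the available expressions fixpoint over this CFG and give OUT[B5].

Answer: {a-b}

Working:
Converged values:
  B0:  IN={}  OUT={}
  B1:  IN={}  OUT={}
  B2:  IN={}  OUT={d+f, d-d}
  B3:  IN={}  OUT={a*f, f*f}
  B4:  IN={}  OUT={}
  B5:  IN={}  OUT={a-b}

Merge at B5: IN[B5] = OUT[B1] ∩ OUT[B4] = {}
Applying B5's transfer function to that IN value gives OUT[B5] (row B5 above).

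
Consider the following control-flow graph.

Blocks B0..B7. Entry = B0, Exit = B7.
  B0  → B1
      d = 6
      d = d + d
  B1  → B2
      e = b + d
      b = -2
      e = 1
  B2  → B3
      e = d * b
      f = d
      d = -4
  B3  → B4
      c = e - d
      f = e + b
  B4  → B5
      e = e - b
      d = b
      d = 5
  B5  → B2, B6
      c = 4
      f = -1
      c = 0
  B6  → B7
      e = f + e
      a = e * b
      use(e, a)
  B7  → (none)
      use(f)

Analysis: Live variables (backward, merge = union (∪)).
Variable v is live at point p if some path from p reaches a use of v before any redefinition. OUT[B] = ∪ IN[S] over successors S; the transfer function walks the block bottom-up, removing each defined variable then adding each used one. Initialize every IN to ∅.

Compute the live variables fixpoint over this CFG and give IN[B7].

Answer: {f}

Trace:
Converged values:
  B0:   IN={b}   OUT={b, d}
  B1:   IN={b, d}   OUT={b, d}
  B2:   IN={b, d}   OUT={b, d, e}
  B3:   IN={b, d, e}   OUT={b, e}
  B4:   IN={b, e}   OUT={b, d, e}
  B5:   IN={b, d, e}   OUT={b, d, e, f}
  B6:   IN={b, e, f}   OUT={f}
  B7:   IN={f}   OUT={}

B7 is the boundary node: OUT[B7] = {}
Applying B7's transfer function to that OUT value gives IN[B7] (row B7 above).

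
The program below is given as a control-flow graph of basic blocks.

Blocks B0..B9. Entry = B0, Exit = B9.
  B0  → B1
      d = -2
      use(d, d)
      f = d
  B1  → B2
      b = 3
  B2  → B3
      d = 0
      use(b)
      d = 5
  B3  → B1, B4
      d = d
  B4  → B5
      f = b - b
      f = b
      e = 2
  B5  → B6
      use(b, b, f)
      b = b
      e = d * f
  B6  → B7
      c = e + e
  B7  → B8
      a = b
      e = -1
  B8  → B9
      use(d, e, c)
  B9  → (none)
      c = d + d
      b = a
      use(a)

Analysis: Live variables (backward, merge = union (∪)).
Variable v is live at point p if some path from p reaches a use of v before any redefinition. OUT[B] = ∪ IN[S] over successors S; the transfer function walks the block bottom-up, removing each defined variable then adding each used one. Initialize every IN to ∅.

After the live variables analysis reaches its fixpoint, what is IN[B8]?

Answer: {a, c, d, e}

Working:
Per-block solution:
  B0:   IN={}   OUT={}
  B1:   IN={}   OUT={b}
  B2:   IN={b}   OUT={b, d}
  B3:   IN={b, d}   OUT={b, d}
  B4:   IN={b, d}   OUT={b, d, f}
  B5:   IN={b, d, f}   OUT={b, d, e}
  B6:   IN={b, d, e}   OUT={b, c, d}
  B7:   IN={b, c, d}   OUT={a, c, d, e}
  B8:   IN={a, c, d, e}   OUT={a, d}
  B9:   IN={a, d}   OUT={}

Merge at B8: OUT[B8] = IN[B9] = {a, d}
Applying B8's transfer function to that OUT value gives IN[B8] (row B8 above).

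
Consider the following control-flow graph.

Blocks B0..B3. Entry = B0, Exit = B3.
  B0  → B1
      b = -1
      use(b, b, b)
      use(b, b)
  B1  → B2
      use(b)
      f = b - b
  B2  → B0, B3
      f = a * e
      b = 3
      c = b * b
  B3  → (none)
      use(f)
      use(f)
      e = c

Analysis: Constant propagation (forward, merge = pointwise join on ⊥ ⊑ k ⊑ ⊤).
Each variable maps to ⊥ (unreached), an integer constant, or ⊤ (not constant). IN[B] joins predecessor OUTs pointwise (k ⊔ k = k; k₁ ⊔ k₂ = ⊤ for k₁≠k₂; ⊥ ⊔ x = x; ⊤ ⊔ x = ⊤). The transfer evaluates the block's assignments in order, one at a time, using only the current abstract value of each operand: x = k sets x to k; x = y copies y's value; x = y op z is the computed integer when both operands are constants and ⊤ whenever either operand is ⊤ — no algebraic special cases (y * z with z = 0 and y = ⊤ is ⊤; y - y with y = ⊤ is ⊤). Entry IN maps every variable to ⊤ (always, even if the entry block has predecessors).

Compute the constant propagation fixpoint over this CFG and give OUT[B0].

Answer: {a: ⊤, b: -1, c: ⊤, d: ⊤, e: ⊤, f: ⊤}

Derivation:
Fixpoint table:
  B0:   IN=(all ⊤)   OUT={b:-1; rest ⊤}
  B1:   IN={b:-1; rest ⊤}   OUT={b:-1, f:0; rest ⊤}
  B2:   IN={b:-1, f:0; rest ⊤}   OUT={b:3, c:9; rest ⊤}
  B3:   IN={b:3, c:9; rest ⊤}   OUT={b:3, c:9, e:9; rest ⊤}

Merge at B0 (entry node, so the boundary value (all ⊤) is joined with the incoming edge(s)): IN[B0] = (all ⊤) ⊔ OUT[B2] = {a: ⊤, b: ⊤, c: ⊤, d: ⊤, e: ⊤, f: ⊤}
Applying B0's transfer function to that IN value gives OUT[B0] (row B0 above).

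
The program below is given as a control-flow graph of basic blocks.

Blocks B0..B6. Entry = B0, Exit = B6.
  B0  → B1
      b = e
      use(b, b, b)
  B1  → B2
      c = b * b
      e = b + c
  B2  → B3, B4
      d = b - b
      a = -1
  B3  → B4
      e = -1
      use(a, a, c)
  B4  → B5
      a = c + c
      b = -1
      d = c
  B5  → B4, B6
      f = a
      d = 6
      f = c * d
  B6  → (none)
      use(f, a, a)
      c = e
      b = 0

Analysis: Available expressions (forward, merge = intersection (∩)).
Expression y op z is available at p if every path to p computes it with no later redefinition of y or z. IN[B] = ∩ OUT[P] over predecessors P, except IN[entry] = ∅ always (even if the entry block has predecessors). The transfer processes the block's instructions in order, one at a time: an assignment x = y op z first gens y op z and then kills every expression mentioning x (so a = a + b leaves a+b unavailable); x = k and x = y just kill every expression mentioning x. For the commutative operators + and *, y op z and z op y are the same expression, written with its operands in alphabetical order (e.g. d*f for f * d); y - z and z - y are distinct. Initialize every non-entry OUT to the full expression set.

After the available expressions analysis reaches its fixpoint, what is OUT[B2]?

Per-block solution:
  B0: | IN={} | OUT={}
  B1: | IN={} | OUT={b*b, b+c}
  B2: | IN={b*b, b+c} | OUT={b*b, b+c, b-b}
  B3: | IN={b*b, b+c, b-b} | OUT={b*b, b+c, b-b}
  B4: | IN={} | OUT={c+c}
  B5: | IN={c+c} | OUT={c*d, c+c}
  B6: | IN={c*d, c+c} | OUT={}

Merge at B2: IN[B2] = OUT[B1] = {b*b, b+c}
Applying B2's transfer function to that IN value gives OUT[B2] (row B2 above).

Answer: {b*b, b+c, b-b}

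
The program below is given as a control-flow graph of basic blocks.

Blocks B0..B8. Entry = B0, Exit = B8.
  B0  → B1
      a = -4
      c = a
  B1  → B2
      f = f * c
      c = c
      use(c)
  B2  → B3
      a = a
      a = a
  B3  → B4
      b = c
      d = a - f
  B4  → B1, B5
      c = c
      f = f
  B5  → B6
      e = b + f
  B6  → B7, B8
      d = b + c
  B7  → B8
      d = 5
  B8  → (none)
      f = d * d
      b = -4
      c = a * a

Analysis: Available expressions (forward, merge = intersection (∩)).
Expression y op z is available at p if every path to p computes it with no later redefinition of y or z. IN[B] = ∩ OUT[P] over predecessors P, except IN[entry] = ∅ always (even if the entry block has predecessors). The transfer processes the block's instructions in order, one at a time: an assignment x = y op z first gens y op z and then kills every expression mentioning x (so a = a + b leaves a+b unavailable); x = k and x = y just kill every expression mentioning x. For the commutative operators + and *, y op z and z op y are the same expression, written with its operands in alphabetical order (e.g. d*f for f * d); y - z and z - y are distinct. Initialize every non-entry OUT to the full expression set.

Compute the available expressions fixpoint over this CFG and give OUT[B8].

Answer: {a*a, d*d}

Trace:
Converged values:
  B0: | IN={} | OUT={}
  B1: | IN={} | OUT={}
  B2: | IN={} | OUT={}
  B3: | IN={} | OUT={a-f}
  B4: | IN={a-f} | OUT={}
  B5: | IN={} | OUT={b+f}
  B6: | IN={b+f} | OUT={b+c, b+f}
  B7: | IN={b+c, b+f} | OUT={b+c, b+f}
  B8: | IN={b+c, b+f} | OUT={a*a, d*d}

Merge at B8: IN[B8] = OUT[B6] ∩ OUT[B7] = {b+c, b+f}
Applying B8's transfer function to that IN value gives OUT[B8] (row B8 above).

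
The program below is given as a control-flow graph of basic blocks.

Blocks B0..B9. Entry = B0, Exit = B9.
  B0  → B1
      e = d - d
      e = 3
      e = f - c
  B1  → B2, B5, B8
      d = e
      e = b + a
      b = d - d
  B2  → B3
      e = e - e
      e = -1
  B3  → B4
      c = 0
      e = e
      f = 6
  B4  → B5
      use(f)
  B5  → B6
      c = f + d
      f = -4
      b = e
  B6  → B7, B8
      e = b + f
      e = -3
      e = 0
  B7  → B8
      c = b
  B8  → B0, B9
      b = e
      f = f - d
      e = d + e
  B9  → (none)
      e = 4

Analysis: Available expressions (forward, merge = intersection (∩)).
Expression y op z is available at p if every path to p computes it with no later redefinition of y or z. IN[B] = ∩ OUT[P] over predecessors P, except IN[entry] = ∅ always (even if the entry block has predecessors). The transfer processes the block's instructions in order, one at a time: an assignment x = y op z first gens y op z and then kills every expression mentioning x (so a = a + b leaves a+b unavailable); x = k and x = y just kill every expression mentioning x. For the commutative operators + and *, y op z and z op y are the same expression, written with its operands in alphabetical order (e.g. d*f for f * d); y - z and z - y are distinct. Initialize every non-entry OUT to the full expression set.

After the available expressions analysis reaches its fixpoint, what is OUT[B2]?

Answer: {d-d, f-c}

Working:
Per-block solution:
  B0:   IN={}   OUT={d-d, f-c}
  B1:   IN={d-d, f-c}   OUT={d-d, f-c}
  B2:   IN={d-d, f-c}   OUT={d-d, f-c}
  B3:   IN={d-d, f-c}   OUT={d-d}
  B4:   IN={d-d}   OUT={d-d}
  B5:   IN={d-d}   OUT={d-d}
  B6:   IN={d-d}   OUT={b+f, d-d}
  B7:   IN={b+f, d-d}   OUT={b+f, d-d}
  B8:   IN={d-d}   OUT={d-d}
  B9:   IN={d-d}   OUT={d-d}

Merge at B2: IN[B2] = OUT[B1] = {d-d, f-c}
Applying B2's transfer function to that IN value gives OUT[B2] (row B2 above).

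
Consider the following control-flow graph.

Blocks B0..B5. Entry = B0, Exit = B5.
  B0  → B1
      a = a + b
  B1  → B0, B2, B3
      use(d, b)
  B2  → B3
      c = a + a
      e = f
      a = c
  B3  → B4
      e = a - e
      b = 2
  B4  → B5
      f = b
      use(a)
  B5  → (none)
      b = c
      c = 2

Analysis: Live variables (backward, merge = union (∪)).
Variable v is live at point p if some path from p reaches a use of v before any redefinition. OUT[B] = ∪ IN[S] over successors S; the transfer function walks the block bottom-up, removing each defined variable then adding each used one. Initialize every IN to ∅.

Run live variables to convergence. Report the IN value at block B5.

Converged values:
  B0:   IN={a, b, c, d, e, f}   OUT={a, b, c, d, e, f}
  B1:   IN={a, b, c, d, e, f}   OUT={a, b, c, d, e, f}
  B2:   IN={a, f}   OUT={a, c, e}
  B3:   IN={a, c, e}   OUT={a, b, c}
  B4:   IN={a, b, c}   OUT={c}
  B5:   IN={c}   OUT={}

B5 is the boundary node: OUT[B5] = {}
Applying B5's transfer function to that OUT value gives IN[B5] (row B5 above).

Answer: {c}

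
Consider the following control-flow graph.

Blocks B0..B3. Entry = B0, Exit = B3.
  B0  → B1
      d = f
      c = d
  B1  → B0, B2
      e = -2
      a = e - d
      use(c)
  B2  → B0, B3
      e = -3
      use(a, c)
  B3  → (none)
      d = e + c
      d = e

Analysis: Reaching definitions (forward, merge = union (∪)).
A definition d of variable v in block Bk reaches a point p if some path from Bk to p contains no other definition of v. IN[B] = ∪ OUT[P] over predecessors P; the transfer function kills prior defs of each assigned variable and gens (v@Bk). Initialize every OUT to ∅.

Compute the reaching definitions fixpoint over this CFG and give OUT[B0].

Converged values:
  B0:  IN={a@B1, c@B0, d@B0, e@B1, e@B2}  OUT={a@B1, c@B0, d@B0, e@B1, e@B2}
  B1:  IN={a@B1, c@B0, d@B0, e@B1, e@B2}  OUT={a@B1, c@B0, d@B0, e@B1}
  B2:  IN={a@B1, c@B0, d@B0, e@B1}  OUT={a@B1, c@B0, d@B0, e@B2}
  B3:  IN={a@B1, c@B0, d@B0, e@B2}  OUT={a@B1, c@B0, d@B3, e@B2}

Merge at B0 (entry node, so the boundary value {} is joined with the incoming edge(s)): IN[B0] = {} ⊔ OUT[B1] ⊔ OUT[B2] = {a@B1, c@B0, d@B0, e@B1, e@B2}
Applying B0's transfer function to that IN value gives OUT[B0] (row B0 above).

Answer: {a@B1, c@B0, d@B0, e@B1, e@B2}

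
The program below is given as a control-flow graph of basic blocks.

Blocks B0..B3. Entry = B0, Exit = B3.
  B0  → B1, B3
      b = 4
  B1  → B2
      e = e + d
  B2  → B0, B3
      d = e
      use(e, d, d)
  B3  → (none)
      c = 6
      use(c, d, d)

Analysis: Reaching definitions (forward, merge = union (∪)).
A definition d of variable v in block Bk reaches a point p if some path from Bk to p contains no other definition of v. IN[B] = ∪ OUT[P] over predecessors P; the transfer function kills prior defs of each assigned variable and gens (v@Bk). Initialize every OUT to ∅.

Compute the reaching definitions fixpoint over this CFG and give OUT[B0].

Answer: {b@B0, d@B2, e@B1}

Trace:
Per-block solution:
  B0:  IN={b@B0, d@B2, e@B1}  OUT={b@B0, d@B2, e@B1}
  B1:  IN={b@B0, d@B2, e@B1}  OUT={b@B0, d@B2, e@B1}
  B2:  IN={b@B0, d@B2, e@B1}  OUT={b@B0, d@B2, e@B1}
  B3:  IN={b@B0, d@B2, e@B1}  OUT={b@B0, c@B3, d@B2, e@B1}

Merge at B0 (entry node, so the boundary value {} is joined with the incoming edge(s)): IN[B0] = {} ⊔ OUT[B2] = {b@B0, d@B2, e@B1}
Applying B0's transfer function to that IN value gives OUT[B0] (row B0 above).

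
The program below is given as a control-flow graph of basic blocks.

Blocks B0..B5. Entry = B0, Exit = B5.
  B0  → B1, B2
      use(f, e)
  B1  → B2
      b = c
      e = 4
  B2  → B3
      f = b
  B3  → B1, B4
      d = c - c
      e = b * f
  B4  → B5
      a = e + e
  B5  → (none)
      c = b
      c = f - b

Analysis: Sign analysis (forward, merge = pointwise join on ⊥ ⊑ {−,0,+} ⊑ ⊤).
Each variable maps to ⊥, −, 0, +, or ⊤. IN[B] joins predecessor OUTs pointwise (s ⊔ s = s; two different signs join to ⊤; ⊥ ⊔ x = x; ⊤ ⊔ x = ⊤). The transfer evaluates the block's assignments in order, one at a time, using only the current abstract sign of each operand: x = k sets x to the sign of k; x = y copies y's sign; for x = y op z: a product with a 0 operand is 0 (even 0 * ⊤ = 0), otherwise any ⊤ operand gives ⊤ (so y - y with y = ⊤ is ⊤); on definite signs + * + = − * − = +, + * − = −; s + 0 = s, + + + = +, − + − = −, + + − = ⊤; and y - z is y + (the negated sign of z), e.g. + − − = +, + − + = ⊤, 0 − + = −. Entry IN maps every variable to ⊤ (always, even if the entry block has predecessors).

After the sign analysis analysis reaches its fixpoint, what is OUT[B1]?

Converged values:
  B0:   IN=(all ⊤)   OUT=(all ⊤)
  B1:   IN=(all ⊤)   OUT={e:+; rest ⊤}
  B2:   IN=(all ⊤)   OUT=(all ⊤)
  B3:   IN=(all ⊤)   OUT=(all ⊤)
  B4:   IN=(all ⊤)   OUT=(all ⊤)
  B5:   IN=(all ⊤)   OUT=(all ⊤)

Merge at B1: IN[B1] = OUT[B0] ⊔ OUT[B3] = {a: ⊤, b: ⊤, c: ⊤, d: ⊤, e: ⊤, f: ⊤}
Applying B1's transfer function to that IN value gives OUT[B1] (row B1 above).

Answer: {a: ⊤, b: ⊤, c: ⊤, d: ⊤, e: +, f: ⊤}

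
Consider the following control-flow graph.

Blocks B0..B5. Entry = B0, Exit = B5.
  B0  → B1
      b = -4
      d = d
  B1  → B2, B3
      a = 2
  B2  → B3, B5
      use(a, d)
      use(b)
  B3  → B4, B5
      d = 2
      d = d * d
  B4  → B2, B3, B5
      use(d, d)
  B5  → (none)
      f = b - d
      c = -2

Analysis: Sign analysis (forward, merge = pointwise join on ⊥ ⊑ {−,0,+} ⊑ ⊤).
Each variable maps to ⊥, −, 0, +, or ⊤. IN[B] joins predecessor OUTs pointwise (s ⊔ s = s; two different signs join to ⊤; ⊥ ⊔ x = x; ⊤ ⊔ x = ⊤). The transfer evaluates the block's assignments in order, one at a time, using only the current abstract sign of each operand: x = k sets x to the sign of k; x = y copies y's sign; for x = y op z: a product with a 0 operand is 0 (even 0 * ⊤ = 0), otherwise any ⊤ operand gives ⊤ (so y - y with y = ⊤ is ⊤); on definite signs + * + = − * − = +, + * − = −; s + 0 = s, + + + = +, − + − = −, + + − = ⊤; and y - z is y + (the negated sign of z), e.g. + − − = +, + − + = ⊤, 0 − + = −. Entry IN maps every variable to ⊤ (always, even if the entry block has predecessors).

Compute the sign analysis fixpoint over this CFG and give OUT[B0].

Answer: {a: ⊤, b: -, c: ⊤, d: ⊤, e: ⊤, f: ⊤}

Working:
Fixpoint table:
  B0: | IN=(all ⊤) | OUT={b:-; rest ⊤}
  B1: | IN={b:-; rest ⊤} | OUT={a:+, b:-; rest ⊤}
  B2: | IN={a:+, b:-; rest ⊤} | OUT={a:+, b:-; rest ⊤}
  B3: | IN={a:+, b:-; rest ⊤} | OUT={a:+, b:-, d:+; rest ⊤}
  B4: | IN={a:+, b:-, d:+; rest ⊤} | OUT={a:+, b:-, d:+; rest ⊤}
  B5: | IN={a:+, b:-; rest ⊤} | OUT={a:+, b:-, c:-; rest ⊤}

B0 is the boundary node: IN[B0] = {a: ⊤, b: ⊤, c: ⊤, d: ⊤, e: ⊤, f: ⊤}
Applying B0's transfer function to that IN value gives OUT[B0] (row B0 above).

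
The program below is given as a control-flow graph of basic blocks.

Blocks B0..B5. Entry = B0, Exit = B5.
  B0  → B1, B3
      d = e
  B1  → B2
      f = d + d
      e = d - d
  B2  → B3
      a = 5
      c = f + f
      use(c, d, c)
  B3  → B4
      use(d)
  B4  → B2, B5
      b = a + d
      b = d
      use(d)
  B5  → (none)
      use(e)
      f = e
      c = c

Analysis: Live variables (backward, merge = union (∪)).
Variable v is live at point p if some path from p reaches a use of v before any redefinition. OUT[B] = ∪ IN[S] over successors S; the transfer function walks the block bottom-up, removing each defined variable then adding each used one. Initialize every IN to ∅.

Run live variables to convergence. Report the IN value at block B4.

Fixpoint table:
  B0:  IN={a, c, e, f}  OUT={a, c, d, e, f}
  B1:  IN={d}  OUT={d, e, f}
  B2:  IN={d, e, f}  OUT={a, c, d, e, f}
  B3:  IN={a, c, d, e, f}  OUT={a, c, d, e, f}
  B4:  IN={a, c, d, e, f}  OUT={c, d, e, f}
  B5:  IN={c, e}  OUT={}

Merge at B4: OUT[B4] = IN[B2] ⊔ IN[B5] = {c, d, e, f}
Applying B4's transfer function to that OUT value gives IN[B4] (row B4 above).

Answer: {a, c, d, e, f}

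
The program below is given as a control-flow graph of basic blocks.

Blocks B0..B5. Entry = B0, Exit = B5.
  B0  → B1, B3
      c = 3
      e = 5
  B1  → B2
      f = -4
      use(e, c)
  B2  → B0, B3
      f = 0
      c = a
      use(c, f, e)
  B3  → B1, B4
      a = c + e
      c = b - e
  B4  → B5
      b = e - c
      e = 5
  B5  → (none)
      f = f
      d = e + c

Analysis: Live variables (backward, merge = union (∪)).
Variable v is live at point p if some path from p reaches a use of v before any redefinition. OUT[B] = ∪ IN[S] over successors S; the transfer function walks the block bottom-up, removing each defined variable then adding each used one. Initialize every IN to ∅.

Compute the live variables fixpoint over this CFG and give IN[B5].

Fixpoint table:
  B0: | IN={a, b, f} | OUT={a, b, c, e, f}
  B1: | IN={a, b, c, e} | OUT={a, b, e}
  B2: | IN={a, b, e} | OUT={a, b, c, e, f}
  B3: | IN={b, c, e, f} | OUT={a, b, c, e, f}
  B4: | IN={c, e, f} | OUT={c, e, f}
  B5: | IN={c, e, f} | OUT={}

B5 is the boundary node: OUT[B5] = {}
Applying B5's transfer function to that OUT value gives IN[B5] (row B5 above).

Answer: {c, e, f}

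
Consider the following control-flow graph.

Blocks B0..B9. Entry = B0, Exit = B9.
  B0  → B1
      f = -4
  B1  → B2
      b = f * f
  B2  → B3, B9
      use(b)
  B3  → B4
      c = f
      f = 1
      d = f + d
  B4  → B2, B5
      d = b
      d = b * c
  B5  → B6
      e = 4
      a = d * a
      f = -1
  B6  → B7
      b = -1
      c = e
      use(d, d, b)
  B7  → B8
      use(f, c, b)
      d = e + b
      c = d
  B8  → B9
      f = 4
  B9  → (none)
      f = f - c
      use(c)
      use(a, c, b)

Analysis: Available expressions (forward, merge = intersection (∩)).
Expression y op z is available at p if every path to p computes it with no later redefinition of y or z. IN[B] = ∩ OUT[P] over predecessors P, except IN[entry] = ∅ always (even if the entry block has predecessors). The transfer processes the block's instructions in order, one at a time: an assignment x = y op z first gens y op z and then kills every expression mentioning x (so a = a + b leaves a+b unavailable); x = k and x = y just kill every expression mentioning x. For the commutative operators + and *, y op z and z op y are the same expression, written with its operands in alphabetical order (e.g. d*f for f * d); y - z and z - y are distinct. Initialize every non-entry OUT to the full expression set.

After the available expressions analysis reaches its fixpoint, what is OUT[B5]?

Per-block solution:
  B0:  IN={}  OUT={}
  B1:  IN={}  OUT={f*f}
  B2:  IN={}  OUT={}
  B3:  IN={}  OUT={}
  B4:  IN={}  OUT={b*c}
  B5:  IN={b*c}  OUT={b*c}
  B6:  IN={b*c}  OUT={}
  B7:  IN={}  OUT={b+e}
  B8:  IN={b+e}  OUT={b+e}
  B9:  IN={}  OUT={}

Merge at B5: IN[B5] = OUT[B4] = {b*c}
Applying B5's transfer function to that IN value gives OUT[B5] (row B5 above).

Answer: {b*c}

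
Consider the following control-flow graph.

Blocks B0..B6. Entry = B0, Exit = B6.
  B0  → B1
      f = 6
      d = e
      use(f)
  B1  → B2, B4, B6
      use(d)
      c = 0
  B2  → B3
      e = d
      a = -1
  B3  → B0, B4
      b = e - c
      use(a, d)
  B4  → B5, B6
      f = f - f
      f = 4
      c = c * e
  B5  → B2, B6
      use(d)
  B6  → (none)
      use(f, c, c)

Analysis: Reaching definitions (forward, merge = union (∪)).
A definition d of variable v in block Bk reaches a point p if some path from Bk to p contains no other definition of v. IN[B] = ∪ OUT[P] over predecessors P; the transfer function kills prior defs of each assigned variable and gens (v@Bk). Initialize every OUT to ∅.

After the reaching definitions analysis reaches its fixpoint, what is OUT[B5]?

Answer: {a@B2, b@B3, c@B4, d@B0, e@B2, f@B4}

Working:
Fixpoint table:
  B0:   IN={a@B2, b@B3, c@B1, c@B4, d@B0, e@B2, f@B0, f@B4}   OUT={a@B2, b@B3, c@B1, c@B4, d@B0, e@B2, f@B0}
  B1:   IN={a@B2, b@B3, c@B1, c@B4, d@B0, e@B2, f@B0}   OUT={a@B2, b@B3, c@B1, d@B0, e@B2, f@B0}
  B2:   IN={a@B2, b@B3, c@B1, c@B4, d@B0, e@B2, f@B0, f@B4}   OUT={a@B2, b@B3, c@B1, c@B4, d@B0, e@B2, f@B0, f@B4}
  B3:   IN={a@B2, b@B3, c@B1, c@B4, d@B0, e@B2, f@B0, f@B4}   OUT={a@B2, b@B3, c@B1, c@B4, d@B0, e@B2, f@B0, f@B4}
  B4:   IN={a@B2, b@B3, c@B1, c@B4, d@B0, e@B2, f@B0, f@B4}   OUT={a@B2, b@B3, c@B4, d@B0, e@B2, f@B4}
  B5:   IN={a@B2, b@B3, c@B4, d@B0, e@B2, f@B4}   OUT={a@B2, b@B3, c@B4, d@B0, e@B2, f@B4}
  B6:   IN={a@B2, b@B3, c@B1, c@B4, d@B0, e@B2, f@B0, f@B4}   OUT={a@B2, b@B3, c@B1, c@B4, d@B0, e@B2, f@B0, f@B4}

Merge at B5: IN[B5] = OUT[B4] = {a@B2, b@B3, c@B4, d@B0, e@B2, f@B4}
Applying B5's transfer function to that IN value gives OUT[B5] (row B5 above).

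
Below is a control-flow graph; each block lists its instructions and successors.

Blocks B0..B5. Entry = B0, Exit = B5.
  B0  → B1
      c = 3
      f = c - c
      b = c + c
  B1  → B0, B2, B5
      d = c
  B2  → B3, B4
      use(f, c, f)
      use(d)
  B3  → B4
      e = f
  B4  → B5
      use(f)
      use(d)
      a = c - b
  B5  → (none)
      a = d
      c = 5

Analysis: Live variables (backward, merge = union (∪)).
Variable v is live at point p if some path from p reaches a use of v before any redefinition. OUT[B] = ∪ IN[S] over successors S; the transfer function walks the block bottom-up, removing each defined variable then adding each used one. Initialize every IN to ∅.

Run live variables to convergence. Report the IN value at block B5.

Answer: {d}

Trace:
Fixpoint table:
  B0:  IN={}  OUT={b, c, f}
  B1:  IN={b, c, f}  OUT={b, c, d, f}
  B2:  IN={b, c, d, f}  OUT={b, c, d, f}
  B3:  IN={b, c, d, f}  OUT={b, c, d, f}
  B4:  IN={b, c, d, f}  OUT={d}
  B5:  IN={d}  OUT={}

B5 is the boundary node: OUT[B5] = {}
Applying B5's transfer function to that OUT value gives IN[B5] (row B5 above).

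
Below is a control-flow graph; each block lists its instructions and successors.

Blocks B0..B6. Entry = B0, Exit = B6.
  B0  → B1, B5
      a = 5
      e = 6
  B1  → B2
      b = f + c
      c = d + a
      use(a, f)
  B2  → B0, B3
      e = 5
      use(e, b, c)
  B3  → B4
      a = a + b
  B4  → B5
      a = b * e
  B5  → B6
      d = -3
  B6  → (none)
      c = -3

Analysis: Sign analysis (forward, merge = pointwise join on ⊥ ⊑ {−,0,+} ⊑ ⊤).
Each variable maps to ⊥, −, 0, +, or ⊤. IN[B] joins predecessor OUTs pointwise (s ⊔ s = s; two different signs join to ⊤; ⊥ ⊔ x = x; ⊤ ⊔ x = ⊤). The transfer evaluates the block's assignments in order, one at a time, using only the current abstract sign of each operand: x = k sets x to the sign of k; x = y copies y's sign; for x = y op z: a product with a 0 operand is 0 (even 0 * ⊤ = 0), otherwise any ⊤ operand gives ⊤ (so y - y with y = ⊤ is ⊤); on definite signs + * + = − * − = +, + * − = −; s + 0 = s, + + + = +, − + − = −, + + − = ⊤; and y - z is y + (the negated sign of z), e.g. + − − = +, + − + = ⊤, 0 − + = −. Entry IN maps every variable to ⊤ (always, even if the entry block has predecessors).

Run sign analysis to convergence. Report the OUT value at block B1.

Fixpoint table:
  B0:  IN=(all ⊤)  OUT={a:+, e:+; rest ⊤}
  B1:  IN={a:+, e:+; rest ⊤}  OUT={a:+, e:+; rest ⊤}
  B2:  IN={a:+, e:+; rest ⊤}  OUT={a:+, e:+; rest ⊤}
  B3:  IN={a:+, e:+; rest ⊤}  OUT={e:+; rest ⊤}
  B4:  IN={e:+; rest ⊤}  OUT={e:+; rest ⊤}
  B5:  IN={e:+; rest ⊤}  OUT={d:-, e:+; rest ⊤}
  B6:  IN={d:-, e:+; rest ⊤}  OUT={c:-, d:-, e:+; rest ⊤}

Merge at B1: IN[B1] = OUT[B0] = {a: +, b: ⊤, c: ⊤, d: ⊤, e: +, f: ⊤}
Applying B1's transfer function to that IN value gives OUT[B1] (row B1 above).

Answer: {a: +, b: ⊤, c: ⊤, d: ⊤, e: +, f: ⊤}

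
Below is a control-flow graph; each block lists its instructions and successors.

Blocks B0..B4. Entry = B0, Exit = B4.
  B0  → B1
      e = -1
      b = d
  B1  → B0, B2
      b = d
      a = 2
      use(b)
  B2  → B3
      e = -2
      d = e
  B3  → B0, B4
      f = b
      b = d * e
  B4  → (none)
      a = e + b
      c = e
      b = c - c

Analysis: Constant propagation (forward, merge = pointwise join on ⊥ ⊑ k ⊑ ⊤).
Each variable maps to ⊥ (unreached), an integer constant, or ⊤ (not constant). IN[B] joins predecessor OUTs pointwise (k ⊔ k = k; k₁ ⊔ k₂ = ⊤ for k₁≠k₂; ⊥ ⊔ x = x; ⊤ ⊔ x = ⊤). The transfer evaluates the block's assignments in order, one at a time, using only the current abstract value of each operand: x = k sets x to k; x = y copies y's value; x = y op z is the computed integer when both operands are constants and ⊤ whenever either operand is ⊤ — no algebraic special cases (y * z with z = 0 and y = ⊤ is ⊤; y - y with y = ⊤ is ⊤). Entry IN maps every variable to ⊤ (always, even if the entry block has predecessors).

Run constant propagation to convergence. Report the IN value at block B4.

Answer: {a: 2, b: 4, c: ⊤, d: -2, e: -2, f: ⊤}

Derivation:
Per-block solution:
  B0:   IN=(all ⊤)   OUT={e:-1; rest ⊤}
  B1:   IN={e:-1; rest ⊤}   OUT={a:2, e:-1; rest ⊤}
  B2:   IN={a:2, e:-1; rest ⊤}   OUT={a:2, d:-2, e:-2; rest ⊤}
  B3:   IN={a:2, d:-2, e:-2; rest ⊤}   OUT={a:2, b:4, d:-2, e:-2; rest ⊤}
  B4:   IN={a:2, b:4, d:-2, e:-2; rest ⊤}   OUT={a:2, b:0, c:-2, d:-2, e:-2; rest ⊤}

Merge at B4: IN[B4] = OUT[B3] = {a: 2, b: 4, c: ⊤, d: -2, e: -2, f: ⊤}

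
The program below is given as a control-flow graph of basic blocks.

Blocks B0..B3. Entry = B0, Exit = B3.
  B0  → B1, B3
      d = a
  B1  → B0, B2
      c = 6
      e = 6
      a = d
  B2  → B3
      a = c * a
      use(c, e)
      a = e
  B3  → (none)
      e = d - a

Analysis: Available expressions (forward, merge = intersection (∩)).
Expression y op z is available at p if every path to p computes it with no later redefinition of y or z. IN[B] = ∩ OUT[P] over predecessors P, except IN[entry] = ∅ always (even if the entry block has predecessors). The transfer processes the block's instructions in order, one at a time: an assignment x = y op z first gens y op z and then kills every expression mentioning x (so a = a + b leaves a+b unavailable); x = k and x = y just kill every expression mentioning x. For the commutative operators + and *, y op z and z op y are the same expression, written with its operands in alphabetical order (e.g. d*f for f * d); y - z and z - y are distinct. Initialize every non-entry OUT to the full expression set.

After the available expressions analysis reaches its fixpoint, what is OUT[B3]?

Answer: {d-a}

Derivation:
Per-block solution:
  B0:  IN={}  OUT={}
  B1:  IN={}  OUT={}
  B2:  IN={}  OUT={}
  B3:  IN={}  OUT={d-a}

Merge at B3: IN[B3] = OUT[B0] ∩ OUT[B2] = {}
Applying B3's transfer function to that IN value gives OUT[B3] (row B3 above).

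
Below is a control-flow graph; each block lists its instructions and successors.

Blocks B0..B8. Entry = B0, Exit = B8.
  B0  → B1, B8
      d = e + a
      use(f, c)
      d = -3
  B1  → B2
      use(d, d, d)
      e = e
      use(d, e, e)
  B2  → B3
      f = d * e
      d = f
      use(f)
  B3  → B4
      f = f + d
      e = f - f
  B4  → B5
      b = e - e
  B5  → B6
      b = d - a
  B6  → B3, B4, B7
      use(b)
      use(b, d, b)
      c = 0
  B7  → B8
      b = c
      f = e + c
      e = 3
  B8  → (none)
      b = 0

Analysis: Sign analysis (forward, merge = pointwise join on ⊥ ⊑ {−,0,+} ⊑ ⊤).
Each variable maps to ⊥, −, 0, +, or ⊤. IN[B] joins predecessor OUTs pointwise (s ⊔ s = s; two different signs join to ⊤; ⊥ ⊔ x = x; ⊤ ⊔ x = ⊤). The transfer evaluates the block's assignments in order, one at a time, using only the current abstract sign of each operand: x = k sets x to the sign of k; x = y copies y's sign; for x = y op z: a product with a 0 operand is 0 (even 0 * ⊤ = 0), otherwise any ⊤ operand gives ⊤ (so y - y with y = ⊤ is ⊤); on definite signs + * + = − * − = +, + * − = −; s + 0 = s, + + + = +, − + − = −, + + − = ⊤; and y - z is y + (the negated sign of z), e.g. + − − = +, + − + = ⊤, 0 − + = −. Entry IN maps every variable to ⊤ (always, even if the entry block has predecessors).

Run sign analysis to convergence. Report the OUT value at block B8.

Fixpoint table:
  B0:  IN=(all ⊤)  OUT={d:-; rest ⊤}
  B1:  IN={d:-; rest ⊤}  OUT={d:-; rest ⊤}
  B2:  IN={d:-; rest ⊤}  OUT=(all ⊤)
  B3:  IN=(all ⊤)  OUT=(all ⊤)
  B4:  IN=(all ⊤)  OUT=(all ⊤)
  B5:  IN=(all ⊤)  OUT=(all ⊤)
  B6:  IN=(all ⊤)  OUT={c:0; rest ⊤}
  B7:  IN={c:0; rest ⊤}  OUT={b:0, c:0, e:+; rest ⊤}
  B8:  IN=(all ⊤)  OUT={b:0; rest ⊤}

Merge at B8: IN[B8] = OUT[B0] ⊔ OUT[B7] = {a: ⊤, b: ⊤, c: ⊤, d: ⊤, e: ⊤, f: ⊤}
Applying B8's transfer function to that IN value gives OUT[B8] (row B8 above).

Answer: {a: ⊤, b: 0, c: ⊤, d: ⊤, e: ⊤, f: ⊤}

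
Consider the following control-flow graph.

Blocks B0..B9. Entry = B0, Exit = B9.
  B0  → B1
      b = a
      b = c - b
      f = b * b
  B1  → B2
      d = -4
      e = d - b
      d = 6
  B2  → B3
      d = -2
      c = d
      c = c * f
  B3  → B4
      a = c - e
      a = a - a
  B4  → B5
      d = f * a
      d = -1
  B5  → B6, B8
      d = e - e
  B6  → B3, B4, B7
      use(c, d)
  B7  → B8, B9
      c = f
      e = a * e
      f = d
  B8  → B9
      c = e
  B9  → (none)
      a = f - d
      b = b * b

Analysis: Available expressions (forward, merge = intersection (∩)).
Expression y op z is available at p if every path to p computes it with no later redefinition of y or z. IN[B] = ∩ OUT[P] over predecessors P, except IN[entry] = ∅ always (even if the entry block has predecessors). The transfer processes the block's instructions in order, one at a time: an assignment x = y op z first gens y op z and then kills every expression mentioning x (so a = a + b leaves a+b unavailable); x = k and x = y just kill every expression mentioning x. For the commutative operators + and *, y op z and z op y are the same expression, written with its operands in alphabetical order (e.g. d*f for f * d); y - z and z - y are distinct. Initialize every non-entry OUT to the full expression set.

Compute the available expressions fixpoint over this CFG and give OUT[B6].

Answer: {a*f, b*b, c-e, e-e}

Trace:
Per-block solution:
  B0:  IN={}  OUT={b*b}
  B1:  IN={b*b}  OUT={b*b}
  B2:  IN={b*b}  OUT={b*b}
  B3:  IN={b*b}  OUT={b*b, c-e}
  B4:  IN={b*b, c-e}  OUT={a*f, b*b, c-e}
  B5:  IN={a*f, b*b, c-e}  OUT={a*f, b*b, c-e, e-e}
  B6:  IN={a*f, b*b, c-e, e-e}  OUT={a*f, b*b, c-e, e-e}
  B7:  IN={a*f, b*b, c-e, e-e}  OUT={b*b}
  B8:  IN={b*b}  OUT={b*b}
  B9:  IN={b*b}  OUT={f-d}

Merge at B6: IN[B6] = OUT[B5] = {a*f, b*b, c-e, e-e}
Applying B6's transfer function to that IN value gives OUT[B6] (row B6 above).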